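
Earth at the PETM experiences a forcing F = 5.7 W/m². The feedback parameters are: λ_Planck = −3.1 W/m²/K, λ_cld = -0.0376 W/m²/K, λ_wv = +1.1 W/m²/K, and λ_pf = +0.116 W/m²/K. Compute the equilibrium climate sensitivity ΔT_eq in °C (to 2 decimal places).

2.97 °C

Net feedback parameter λ = (−3.1) + (-0.0376) + (+1.1) + (+0.116) = -1.9216 W/m²/K.
ΔT = −F/λ = −5.7/(-1.9216) = 2.97 °C.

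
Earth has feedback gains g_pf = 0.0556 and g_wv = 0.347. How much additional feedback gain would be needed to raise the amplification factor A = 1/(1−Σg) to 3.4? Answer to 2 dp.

0.30

Current total gain = 0.4026.
Target gain for A = 3.4: g* = 1 − 1/3.4 = 0.7059.
Additional gain needed = 0.7059 − 0.4026 = 0.30.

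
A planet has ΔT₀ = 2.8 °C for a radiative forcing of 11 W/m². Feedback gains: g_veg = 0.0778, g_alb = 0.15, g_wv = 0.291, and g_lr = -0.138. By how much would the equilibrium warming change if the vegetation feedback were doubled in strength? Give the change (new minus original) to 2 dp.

Original: g = 0.3808, ΔT = 2.8/(1−0.3808) = 4.5220 °C.
With doubled vegetation: g' = 0.4586, ΔT' = 2.8/(1−0.4586) = 5.1718 °C.
Change = 5.1718 − 4.5220 = 0.65 °C.

0.65 °C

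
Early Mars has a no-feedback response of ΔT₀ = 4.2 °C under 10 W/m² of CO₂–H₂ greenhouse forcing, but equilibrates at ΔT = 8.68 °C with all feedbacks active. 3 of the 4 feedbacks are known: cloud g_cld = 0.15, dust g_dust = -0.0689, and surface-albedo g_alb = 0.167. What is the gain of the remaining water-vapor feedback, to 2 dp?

0.27

Amplification A = ΔT/ΔT₀ = 8.68/4.2 = 2.067.
Total gain g = 1 − 1/A = 1 − 1/2.067 = 0.5162.
Known gains sum to 0.15 − 0.0689 + 0.167 = 0.2481.
g_wv = 0.5162 − 0.2481 = 0.27.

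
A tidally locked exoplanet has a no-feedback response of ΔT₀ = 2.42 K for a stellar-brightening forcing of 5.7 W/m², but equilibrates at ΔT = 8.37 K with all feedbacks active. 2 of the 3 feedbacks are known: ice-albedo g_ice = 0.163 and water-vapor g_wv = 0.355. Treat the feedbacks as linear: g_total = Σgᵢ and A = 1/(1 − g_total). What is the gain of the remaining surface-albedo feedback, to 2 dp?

0.19

Amplification A = ΔT/ΔT₀ = 8.37/2.42 = 3.459.
Total gain g = 1 − 1/A = 1 − 1/3.459 = 0.7109.
Known gains sum to 0.163 + 0.355 = 0.518.
g_alb = 0.7109 − 0.518 = 0.19.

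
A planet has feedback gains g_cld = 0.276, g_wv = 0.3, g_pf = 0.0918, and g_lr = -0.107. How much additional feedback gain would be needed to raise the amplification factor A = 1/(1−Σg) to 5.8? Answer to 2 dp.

Current total gain = 0.5608.
Target gain for A = 5.8: g* = 1 − 1/5.8 = 0.8276.
Additional gain needed = 0.8276 − 0.5608 = 0.27.

0.27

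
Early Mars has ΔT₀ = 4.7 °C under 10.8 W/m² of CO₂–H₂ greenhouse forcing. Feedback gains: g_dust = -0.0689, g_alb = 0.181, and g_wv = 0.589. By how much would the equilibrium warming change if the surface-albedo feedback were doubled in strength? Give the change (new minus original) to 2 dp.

24.14 °C

Original: g = 0.7011, ΔT = 4.7/(1−0.7011) = 15.7243 °C.
With doubled surface-albedo: g' = 0.8821, ΔT' = 4.7/(1−0.8821) = 39.8643 °C.
Change = 39.8643 − 15.7243 = 24.14 °C.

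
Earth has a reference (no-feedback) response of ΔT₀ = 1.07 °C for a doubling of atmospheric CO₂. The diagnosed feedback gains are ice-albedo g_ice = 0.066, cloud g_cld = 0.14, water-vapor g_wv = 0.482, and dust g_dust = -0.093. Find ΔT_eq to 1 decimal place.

Total gain g = 0.066 + 0.14 + 0.482 − 0.093 = 0.595.
Amplification A = 1/(1 − 0.595) = 2.469.
ΔT = 1.07 × 2.469 = 2.6 °C.

2.6 °C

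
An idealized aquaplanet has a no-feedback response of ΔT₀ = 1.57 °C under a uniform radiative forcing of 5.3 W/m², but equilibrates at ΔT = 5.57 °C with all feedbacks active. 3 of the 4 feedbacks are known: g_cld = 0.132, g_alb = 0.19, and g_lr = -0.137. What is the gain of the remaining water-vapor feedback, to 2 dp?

Amplification A = ΔT/ΔT₀ = 5.57/1.57 = 3.548.
Total gain g = 1 − 1/A = 1 − 1/3.548 = 0.7182.
Known gains sum to 0.132 + 0.19 − 0.137 = 0.185.
g_wv = 0.7182 − 0.185 = 0.53.

0.53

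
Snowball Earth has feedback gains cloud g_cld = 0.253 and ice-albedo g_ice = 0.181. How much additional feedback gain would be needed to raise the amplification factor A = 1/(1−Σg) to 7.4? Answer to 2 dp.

Current total gain = 0.434.
Target gain for A = 7.4: g* = 1 − 1/7.4 = 0.8649.
Additional gain needed = 0.8649 − 0.434 = 0.43.

0.43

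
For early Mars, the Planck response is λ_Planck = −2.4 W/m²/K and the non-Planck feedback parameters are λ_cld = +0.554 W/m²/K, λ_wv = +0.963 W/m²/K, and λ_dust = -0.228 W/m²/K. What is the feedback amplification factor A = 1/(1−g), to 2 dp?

Convert to gains: g_cld = 0.554/2.4 = 0.2308; g_wv = 0.963/2.4 = 0.4012; g_dust = -0.228/2.4 = -0.095.
Total gain g = 0.537.
A = 1/(1 − 0.537) = 2.16.

2.16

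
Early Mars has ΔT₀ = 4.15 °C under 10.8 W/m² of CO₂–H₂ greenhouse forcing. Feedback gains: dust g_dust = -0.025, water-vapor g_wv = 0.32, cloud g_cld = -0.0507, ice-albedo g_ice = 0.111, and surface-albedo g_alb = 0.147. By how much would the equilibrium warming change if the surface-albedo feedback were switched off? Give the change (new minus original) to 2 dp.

-1.90 °C

Original: g = 0.5023, ΔT = 4.15/(1−0.5023) = 8.3384 °C.
Without surface-albedo: g' = 0.3553, ΔT' = 4.15/(1−0.3553) = 6.4371 °C.
Change = 6.4371 − 8.3384 = -1.90 °C.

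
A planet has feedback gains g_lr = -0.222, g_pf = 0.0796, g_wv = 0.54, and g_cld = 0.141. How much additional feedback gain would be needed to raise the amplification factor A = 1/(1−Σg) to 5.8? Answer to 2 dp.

Current total gain = 0.5386.
Target gain for A = 5.8: g* = 1 − 1/5.8 = 0.8276.
Additional gain needed = 0.8276 − 0.5386 = 0.29.

0.29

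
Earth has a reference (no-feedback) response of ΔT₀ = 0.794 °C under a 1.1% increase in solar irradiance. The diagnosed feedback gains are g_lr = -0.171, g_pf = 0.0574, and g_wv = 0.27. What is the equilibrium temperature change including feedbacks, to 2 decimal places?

Total gain g = -0.171 + 0.0574 + 0.27 = 0.1564.
Amplification A = 1/(1 − 0.1564) = 1.185.
ΔT = 0.794 × 1.185 = 0.94 °C.

0.94 °C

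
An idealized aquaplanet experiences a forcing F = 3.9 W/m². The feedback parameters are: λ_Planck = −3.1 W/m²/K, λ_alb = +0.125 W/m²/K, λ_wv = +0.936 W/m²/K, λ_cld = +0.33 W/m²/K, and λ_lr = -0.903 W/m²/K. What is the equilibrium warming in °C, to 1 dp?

1.5 °C

Net feedback parameter λ = (−3.1) + (+0.125) + (+0.936) + (+0.33) + (-0.903) = -2.612 W/m²/K.
ΔT = −F/λ = −3.9/(-2.612) = 1.5 °C.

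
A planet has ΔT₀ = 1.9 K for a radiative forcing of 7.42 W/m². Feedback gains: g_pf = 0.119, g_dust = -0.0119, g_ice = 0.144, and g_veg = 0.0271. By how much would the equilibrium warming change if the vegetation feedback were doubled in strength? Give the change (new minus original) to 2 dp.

Original: g = 0.2782, ΔT = 1.9/(1−0.2782) = 2.6323 K.
With doubled vegetation: g' = 0.3053, ΔT' = 1.9/(1−0.3053) = 2.7350 K.
Change = 2.7350 − 2.6323 = 0.10 K.

0.10 K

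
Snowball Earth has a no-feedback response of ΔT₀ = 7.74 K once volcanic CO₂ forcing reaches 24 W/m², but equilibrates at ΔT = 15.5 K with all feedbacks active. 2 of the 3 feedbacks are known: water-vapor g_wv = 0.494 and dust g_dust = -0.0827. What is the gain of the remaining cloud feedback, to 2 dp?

0.09

Amplification A = ΔT/ΔT₀ = 15.5/7.74 = 2.003.
Total gain g = 1 − 1/A = 1 − 1/2.003 = 0.5007.
Known gains sum to 0.494 − 0.0827 = 0.4113.
g_cld = 0.5007 − 0.4113 = 0.09.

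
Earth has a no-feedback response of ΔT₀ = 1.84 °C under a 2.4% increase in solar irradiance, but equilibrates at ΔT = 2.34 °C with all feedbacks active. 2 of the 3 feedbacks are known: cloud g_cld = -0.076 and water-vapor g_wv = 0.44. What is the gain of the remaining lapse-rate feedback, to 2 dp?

-0.15

Amplification A = ΔT/ΔT₀ = 2.34/1.84 = 1.272.
Total gain g = 1 − 1/A = 1 − 1/1.272 = 0.2138.
Known gains sum to -0.076 + 0.44 = 0.364.
g_lr = 0.2138 − 0.364 = -0.15.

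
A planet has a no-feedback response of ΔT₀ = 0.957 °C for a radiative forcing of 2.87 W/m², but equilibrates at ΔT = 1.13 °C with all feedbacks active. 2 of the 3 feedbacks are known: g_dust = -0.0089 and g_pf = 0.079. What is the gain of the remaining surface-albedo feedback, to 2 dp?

0.08

Amplification A = ΔT/ΔT₀ = 1.13/0.957 = 1.181.
Total gain g = 1 − 1/A = 1 − 1/1.181 = 0.1533.
Known gains sum to -0.0089 + 0.079 = 0.0701.
g_alb = 0.1533 − 0.0701 = 0.08.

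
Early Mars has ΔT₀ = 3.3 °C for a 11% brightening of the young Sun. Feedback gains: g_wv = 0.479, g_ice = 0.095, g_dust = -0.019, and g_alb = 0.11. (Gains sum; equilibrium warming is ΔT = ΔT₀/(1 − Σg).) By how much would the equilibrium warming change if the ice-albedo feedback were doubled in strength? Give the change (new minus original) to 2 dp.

3.90 °C

Original: g = 0.665, ΔT = 3.3/(1−0.665) = 9.8507 °C.
With doubled ice-albedo: g' = 0.76, ΔT' = 3.3/(1−0.76) = 13.7500 °C.
Change = 13.7500 − 9.8507 = 3.90 °C.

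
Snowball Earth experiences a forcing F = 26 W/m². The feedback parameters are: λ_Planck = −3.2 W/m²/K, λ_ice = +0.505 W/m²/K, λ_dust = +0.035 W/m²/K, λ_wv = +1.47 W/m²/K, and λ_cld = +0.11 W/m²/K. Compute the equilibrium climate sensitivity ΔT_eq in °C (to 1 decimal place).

24.1 °C

Net feedback parameter λ = (−3.2) + (+0.505) + (+0.035) + (+1.47) + (+0.11) = -1.08 W/m²/K.
ΔT = −F/λ = −26/(-1.08) = 24.1 °C.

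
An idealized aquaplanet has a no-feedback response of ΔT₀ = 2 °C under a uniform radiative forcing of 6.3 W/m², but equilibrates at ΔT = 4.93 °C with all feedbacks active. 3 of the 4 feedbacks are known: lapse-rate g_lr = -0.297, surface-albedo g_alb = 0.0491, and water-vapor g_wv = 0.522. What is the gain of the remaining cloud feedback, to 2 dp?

Amplification A = ΔT/ΔT₀ = 4.93/2 = 2.465.
Total gain g = 1 − 1/A = 1 − 1/2.465 = 0.5943.
Known gains sum to -0.297 + 0.0491 + 0.522 = 0.2741.
g_cld = 0.5943 − 0.2741 = 0.32.

0.32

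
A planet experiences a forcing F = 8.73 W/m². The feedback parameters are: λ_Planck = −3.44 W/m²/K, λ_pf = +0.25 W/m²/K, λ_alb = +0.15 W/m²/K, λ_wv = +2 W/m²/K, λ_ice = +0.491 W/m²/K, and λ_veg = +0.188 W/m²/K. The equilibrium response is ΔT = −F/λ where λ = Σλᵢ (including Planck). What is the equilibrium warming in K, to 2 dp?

Net feedback parameter λ = (−3.44) + (+0.25) + (+0.15) + (+2) + (+0.491) + (+0.188) = -0.361 W/m²/K.
ΔT = −F/λ = −8.73/(-0.361) = 24.18 K.

24.18 K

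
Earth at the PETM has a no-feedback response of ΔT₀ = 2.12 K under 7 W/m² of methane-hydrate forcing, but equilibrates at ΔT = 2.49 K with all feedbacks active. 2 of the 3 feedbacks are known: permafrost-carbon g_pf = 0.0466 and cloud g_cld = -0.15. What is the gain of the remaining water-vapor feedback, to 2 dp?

0.25

Amplification A = ΔT/ΔT₀ = 2.49/2.12 = 1.175.
Total gain g = 1 − 1/A = 1 − 1/1.175 = 0.1489.
Known gains sum to 0.0466 − 0.15 = -0.1034.
g_wv = 0.1489 + 0.1034 = 0.25.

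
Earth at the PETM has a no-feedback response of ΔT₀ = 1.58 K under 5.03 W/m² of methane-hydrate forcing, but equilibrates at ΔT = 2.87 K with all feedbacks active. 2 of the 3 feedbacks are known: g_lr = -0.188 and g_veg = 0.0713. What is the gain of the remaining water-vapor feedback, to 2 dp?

Amplification A = ΔT/ΔT₀ = 2.87/1.58 = 1.816.
Total gain g = 1 − 1/A = 1 − 1/1.816 = 0.4493.
Known gains sum to -0.188 + 0.0713 = -0.1167.
g_wv = 0.4493 + 0.1167 = 0.57.

0.57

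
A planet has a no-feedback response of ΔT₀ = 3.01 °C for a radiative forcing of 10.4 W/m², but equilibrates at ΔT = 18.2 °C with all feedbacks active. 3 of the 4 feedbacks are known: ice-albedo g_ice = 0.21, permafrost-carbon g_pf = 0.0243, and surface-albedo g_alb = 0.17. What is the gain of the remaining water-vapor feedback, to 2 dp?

0.43

Amplification A = ΔT/ΔT₀ = 18.2/3.01 = 6.047.
Total gain g = 1 − 1/A = 1 − 1/6.047 = 0.8346.
Known gains sum to 0.21 + 0.0243 + 0.17 = 0.4043.
g_wv = 0.8346 − 0.4043 = 0.43.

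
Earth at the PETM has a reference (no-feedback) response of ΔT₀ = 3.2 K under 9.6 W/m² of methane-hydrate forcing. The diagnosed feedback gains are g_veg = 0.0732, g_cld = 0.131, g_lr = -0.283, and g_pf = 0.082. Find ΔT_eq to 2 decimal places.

Total gain g = 0.0732 + 0.131 − 0.283 + 0.082 = 0.0032.
Amplification A = 1/(1 − 0.0032) = 1.003.
ΔT = 3.2 × 1.003 = 3.21 K.

3.21 K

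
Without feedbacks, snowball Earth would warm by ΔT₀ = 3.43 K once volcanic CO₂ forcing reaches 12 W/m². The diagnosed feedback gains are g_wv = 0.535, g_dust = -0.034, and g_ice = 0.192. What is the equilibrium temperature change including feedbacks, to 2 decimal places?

11.17 K

Total gain g = 0.535 − 0.034 + 0.192 = 0.693.
Amplification A = 1/(1 − 0.693) = 3.257.
ΔT = 3.43 × 3.257 = 11.17 K.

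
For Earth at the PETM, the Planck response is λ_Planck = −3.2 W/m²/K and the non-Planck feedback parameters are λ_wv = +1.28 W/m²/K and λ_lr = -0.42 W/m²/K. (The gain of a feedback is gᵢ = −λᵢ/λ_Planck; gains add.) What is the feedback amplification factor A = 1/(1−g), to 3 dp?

1.368

Convert to gains: g_wv = 1.28/3.2 = 0.4; g_lr = -0.42/3.2 = -0.1312.
Total gain g = 0.2688.
A = 1/(1 − 0.2688) = 1.368.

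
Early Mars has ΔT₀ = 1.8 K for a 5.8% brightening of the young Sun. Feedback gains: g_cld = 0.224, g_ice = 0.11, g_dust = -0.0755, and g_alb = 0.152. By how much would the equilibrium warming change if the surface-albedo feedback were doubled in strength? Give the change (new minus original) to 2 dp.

1.06 K

Original: g = 0.4105, ΔT = 1.8/(1−0.4105) = 3.0534 K.
With doubled surface-albedo: g' = 0.5625, ΔT' = 1.8/(1−0.5625) = 4.1143 K.
Change = 4.1143 − 3.0534 = 1.06 K.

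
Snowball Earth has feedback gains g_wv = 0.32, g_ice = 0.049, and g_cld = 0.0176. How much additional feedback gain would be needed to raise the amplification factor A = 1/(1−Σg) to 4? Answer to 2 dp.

Current total gain = 0.3866.
Target gain for A = 4: g* = 1 − 1/4 = 0.75.
Additional gain needed = 0.75 − 0.3866 = 0.36.

0.36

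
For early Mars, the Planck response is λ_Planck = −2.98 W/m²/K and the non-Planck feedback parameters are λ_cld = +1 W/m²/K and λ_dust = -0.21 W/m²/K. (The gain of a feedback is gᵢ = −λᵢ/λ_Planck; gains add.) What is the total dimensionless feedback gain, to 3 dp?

Convert to gains: g_cld = 1/2.98 = 0.3356; g_dust = -0.21/2.98 = -0.07047.
Total gain g = 0.26513.

0.265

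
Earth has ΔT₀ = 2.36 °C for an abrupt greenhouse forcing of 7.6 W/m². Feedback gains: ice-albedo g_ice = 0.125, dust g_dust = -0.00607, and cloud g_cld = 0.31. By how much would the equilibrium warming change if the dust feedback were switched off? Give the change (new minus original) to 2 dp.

0.04 °C

Original: g = 0.42893, ΔT = 2.36/(1−0.42893) = 4.1326 °C.
Without dust: g' = 0.435, ΔT' = 2.36/(1−0.435) = 4.1770 °C.
Change = 4.1770 − 4.1326 = 0.04 °C.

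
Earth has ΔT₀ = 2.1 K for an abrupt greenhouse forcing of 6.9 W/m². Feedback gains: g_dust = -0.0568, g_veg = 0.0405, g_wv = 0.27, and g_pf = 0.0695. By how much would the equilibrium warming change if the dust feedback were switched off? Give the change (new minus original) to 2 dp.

Original: g = 0.3232, ΔT = 2.1/(1−0.3232) = 3.1028 K.
Without dust: g' = 0.38, ΔT' = 2.1/(1−0.38) = 3.3871 K.
Change = 3.3871 − 3.1028 = 0.28 K.

0.28 K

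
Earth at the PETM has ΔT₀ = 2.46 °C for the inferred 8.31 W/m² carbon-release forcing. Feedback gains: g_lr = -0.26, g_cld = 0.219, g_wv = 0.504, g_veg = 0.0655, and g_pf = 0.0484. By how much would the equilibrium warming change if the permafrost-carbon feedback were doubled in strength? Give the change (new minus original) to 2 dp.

0.75 °C

Original: g = 0.5769, ΔT = 2.46/(1−0.5769) = 5.8142 °C.
With doubled permafrost-carbon: g' = 0.6253, ΔT' = 2.46/(1−0.6253) = 6.5653 °C.
Change = 6.5653 − 5.8142 = 0.75 °C.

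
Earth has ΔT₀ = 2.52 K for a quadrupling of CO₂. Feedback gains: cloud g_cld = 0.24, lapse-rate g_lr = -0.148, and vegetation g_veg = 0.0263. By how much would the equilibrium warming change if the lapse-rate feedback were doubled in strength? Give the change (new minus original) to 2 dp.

Original: g = 0.1183, ΔT = 2.52/(1−0.1183) = 2.8581 K.
With doubled lapse-rate: g' = -0.0297, ΔT' = 2.52/(1+0.0297) = 2.4473 K.
Change = 2.4473 − 2.8581 = -0.41 K.

-0.41 K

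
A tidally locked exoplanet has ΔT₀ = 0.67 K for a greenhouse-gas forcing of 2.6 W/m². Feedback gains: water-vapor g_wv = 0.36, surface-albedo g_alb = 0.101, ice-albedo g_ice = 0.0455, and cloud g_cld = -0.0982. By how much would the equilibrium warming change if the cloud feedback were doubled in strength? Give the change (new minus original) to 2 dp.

Original: g = 0.4083, ΔT = 0.67/(1−0.4083) = 1.1323 K.
With doubled cloud: g' = 0.3101, ΔT' = 0.67/(1−0.3101) = 0.9712 K.
Change = 0.9712 − 1.1323 = -0.16 K.

-0.16 K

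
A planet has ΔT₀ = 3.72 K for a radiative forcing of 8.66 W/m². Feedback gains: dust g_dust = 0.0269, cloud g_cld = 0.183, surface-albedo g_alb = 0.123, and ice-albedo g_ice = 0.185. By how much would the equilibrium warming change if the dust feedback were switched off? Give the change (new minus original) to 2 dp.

Original: g = 0.5179, ΔT = 3.72/(1−0.5179) = 7.7162 K.
Without dust: g' = 0.491, ΔT' = 3.72/(1−0.491) = 7.3084 K.
Change = 7.3084 − 7.7162 = -0.41 K.

-0.41 K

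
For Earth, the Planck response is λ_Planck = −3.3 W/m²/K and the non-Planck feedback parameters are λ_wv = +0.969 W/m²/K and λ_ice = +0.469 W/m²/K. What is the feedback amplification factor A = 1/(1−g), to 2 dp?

Convert to gains: g_wv = 0.969/3.3 = 0.2936; g_ice = 0.469/3.3 = 0.1421.
Total gain g = 0.4357.
A = 1/(1 − 0.4357) = 1.77.

1.77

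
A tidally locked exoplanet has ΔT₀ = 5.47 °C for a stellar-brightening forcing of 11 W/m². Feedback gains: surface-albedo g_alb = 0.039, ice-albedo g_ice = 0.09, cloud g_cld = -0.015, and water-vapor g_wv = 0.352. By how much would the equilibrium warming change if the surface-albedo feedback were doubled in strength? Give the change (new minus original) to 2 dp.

0.81 °C

Original: g = 0.466, ΔT = 5.47/(1−0.466) = 10.2434 °C.
With doubled surface-albedo: g' = 0.505, ΔT' = 5.47/(1−0.505) = 11.0505 °C.
Change = 11.0505 − 10.2434 = 0.81 °C.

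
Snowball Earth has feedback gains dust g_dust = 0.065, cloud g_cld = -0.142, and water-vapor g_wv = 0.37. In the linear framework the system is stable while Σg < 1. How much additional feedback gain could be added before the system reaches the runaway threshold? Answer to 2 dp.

0.71

Current total gain = 0.065 − 0.142 + 0.37 = 0.293.
Margin to runaway = 1 − 0.293 = 0.71.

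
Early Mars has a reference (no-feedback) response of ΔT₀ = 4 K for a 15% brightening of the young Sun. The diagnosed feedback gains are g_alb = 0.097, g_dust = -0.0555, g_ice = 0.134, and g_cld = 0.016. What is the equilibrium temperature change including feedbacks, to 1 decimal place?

Total gain g = 0.097 − 0.0555 + 0.134 + 0.016 = 0.1915.
Amplification A = 1/(1 − 0.1915) = 1.237.
ΔT = 4 × 1.237 = 4.9 K.

4.9 K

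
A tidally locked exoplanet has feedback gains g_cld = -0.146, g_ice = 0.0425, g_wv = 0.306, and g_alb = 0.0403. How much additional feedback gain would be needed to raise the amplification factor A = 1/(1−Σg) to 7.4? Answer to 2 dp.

Current total gain = 0.2428.
Target gain for A = 7.4: g* = 1 − 1/7.4 = 0.8649.
Additional gain needed = 0.8649 − 0.2428 = 0.62.

0.62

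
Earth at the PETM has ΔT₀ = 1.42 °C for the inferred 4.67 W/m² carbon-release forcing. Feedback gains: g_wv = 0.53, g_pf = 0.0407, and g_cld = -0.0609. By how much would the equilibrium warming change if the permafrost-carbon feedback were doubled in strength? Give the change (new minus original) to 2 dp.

Original: g = 0.5098, ΔT = 1.42/(1−0.5098) = 2.8968 °C.
With doubled permafrost-carbon: g' = 0.5505, ΔT' = 1.42/(1−0.5505) = 3.1591 °C.
Change = 3.1591 − 2.8968 = 0.26 °C.

0.26 °C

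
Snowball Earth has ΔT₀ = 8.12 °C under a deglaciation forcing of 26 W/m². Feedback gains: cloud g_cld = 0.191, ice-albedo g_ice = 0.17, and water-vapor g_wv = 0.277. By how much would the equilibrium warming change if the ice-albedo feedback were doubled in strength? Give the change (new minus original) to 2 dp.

19.86 °C

Original: g = 0.638, ΔT = 8.12/(1−0.638) = 22.4309 °C.
With doubled ice-albedo: g' = 0.808, ΔT' = 8.12/(1−0.808) = 42.2917 °C.
Change = 42.2917 − 22.4309 = 19.86 °C.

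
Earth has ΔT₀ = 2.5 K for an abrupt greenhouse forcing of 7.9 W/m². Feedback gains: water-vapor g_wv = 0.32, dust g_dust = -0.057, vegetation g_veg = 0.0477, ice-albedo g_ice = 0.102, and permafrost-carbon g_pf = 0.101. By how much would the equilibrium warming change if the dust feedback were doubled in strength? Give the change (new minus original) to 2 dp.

-0.54 K

Original: g = 0.5137, ΔT = 2.5/(1−0.5137) = 5.1409 K.
With doubled dust: g' = 0.4567, ΔT' = 2.5/(1−0.4567) = 4.6015 K.
Change = 4.6015 − 5.1409 = -0.54 K.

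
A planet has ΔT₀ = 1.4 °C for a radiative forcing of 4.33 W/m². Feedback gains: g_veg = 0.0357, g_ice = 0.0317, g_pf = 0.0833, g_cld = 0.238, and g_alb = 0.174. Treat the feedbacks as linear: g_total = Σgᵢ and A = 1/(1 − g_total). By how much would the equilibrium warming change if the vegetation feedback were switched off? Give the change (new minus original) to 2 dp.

-0.24 °C

Original: g = 0.5627, ΔT = 1.4/(1−0.5627) = 3.2015 °C.
Without vegetation: g' = 0.527, ΔT' = 1.4/(1−0.527) = 2.9598 °C.
Change = 2.9598 − 3.2015 = -0.24 °C.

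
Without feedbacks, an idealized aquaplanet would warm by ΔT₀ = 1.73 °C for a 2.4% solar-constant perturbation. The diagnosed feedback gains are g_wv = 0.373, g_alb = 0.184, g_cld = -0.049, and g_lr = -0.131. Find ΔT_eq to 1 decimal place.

2.8 °C

Total gain g = 0.373 + 0.184 − 0.049 − 0.131 = 0.377.
Amplification A = 1/(1 − 0.377) = 1.605.
ΔT = 1.73 × 1.605 = 2.8 °C.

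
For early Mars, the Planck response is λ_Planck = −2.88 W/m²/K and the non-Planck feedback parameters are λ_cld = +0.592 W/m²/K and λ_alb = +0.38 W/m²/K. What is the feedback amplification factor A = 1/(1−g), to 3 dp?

Convert to gains: g_cld = 0.592/2.88 = 0.2056; g_alb = 0.38/2.88 = 0.1319.
Total gain g = 0.3375.
A = 1/(1 − 0.3375) = 1.509.

1.509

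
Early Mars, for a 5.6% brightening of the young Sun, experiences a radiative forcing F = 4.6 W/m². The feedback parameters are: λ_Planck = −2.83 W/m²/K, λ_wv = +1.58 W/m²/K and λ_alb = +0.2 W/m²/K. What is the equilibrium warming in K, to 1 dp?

Net feedback parameter λ = (−2.83) + (+1.58) + (+0.2) = -1.05 W/m²/K.
ΔT = −F/λ = −4.6/(-1.05) = 4.4 K.

4.4 K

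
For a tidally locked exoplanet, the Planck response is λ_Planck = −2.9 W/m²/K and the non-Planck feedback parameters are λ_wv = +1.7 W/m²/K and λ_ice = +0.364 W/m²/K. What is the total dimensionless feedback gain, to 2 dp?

0.71

Convert to gains: g_wv = 1.7/2.9 = 0.5862; g_ice = 0.364/2.9 = 0.1255.
Total gain g = 0.7117.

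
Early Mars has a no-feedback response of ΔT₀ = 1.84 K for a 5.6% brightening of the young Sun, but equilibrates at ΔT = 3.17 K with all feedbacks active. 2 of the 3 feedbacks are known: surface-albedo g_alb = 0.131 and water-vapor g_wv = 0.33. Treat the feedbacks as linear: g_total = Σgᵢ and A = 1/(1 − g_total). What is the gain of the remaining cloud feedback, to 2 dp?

-0.04

Amplification A = ΔT/ΔT₀ = 3.17/1.84 = 1.723.
Total gain g = 1 − 1/A = 1 − 1/1.723 = 0.4196.
Known gains sum to 0.131 + 0.33 = 0.461.
g_cld = 0.4196 − 0.461 = -0.04.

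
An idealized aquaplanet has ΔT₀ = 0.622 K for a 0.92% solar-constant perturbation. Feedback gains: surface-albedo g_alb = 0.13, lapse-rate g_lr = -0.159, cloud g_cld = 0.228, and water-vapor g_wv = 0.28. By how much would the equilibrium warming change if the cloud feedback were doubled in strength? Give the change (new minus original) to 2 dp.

Original: g = 0.479, ΔT = 0.622/(1−0.479) = 1.1939 K.
With doubled cloud: g' = 0.707, ΔT' = 0.622/(1−0.707) = 2.1229 K.
Change = 2.1229 − 1.1939 = 0.93 K.

0.93 K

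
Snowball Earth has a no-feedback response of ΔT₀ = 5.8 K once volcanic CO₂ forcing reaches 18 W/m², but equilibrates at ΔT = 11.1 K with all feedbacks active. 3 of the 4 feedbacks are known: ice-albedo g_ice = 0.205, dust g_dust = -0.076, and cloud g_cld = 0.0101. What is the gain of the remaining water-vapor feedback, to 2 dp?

0.34

Amplification A = ΔT/ΔT₀ = 11.1/5.8 = 1.914.
Total gain g = 1 − 1/A = 1 − 1/1.914 = 0.4775.
Known gains sum to 0.205 − 0.076 + 0.0101 = 0.1391.
g_wv = 0.4775 − 0.1391 = 0.34.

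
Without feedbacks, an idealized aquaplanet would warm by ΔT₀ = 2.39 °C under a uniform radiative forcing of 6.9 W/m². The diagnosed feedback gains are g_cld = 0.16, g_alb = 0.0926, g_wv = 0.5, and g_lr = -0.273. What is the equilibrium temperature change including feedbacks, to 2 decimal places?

4.59 °C

Total gain g = 0.16 + 0.0926 + 0.5 − 0.273 = 0.4796.
Amplification A = 1/(1 − 0.4796) = 1.922.
ΔT = 2.39 × 1.922 = 4.59 °C.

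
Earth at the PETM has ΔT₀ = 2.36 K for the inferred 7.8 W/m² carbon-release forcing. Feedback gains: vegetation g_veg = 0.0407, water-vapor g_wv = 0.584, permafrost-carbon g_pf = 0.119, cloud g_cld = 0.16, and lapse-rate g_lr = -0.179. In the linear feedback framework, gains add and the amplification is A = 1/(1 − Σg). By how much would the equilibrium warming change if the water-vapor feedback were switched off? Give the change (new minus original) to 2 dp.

-5.83 K

Original: g = 0.7247, ΔT = 2.36/(1−0.7247) = 8.5725 K.
Without water-vapor: g' = 0.1407, ΔT' = 2.36/(1−0.1407) = 2.7464 K.
Change = 2.7464 − 8.5725 = -5.83 K.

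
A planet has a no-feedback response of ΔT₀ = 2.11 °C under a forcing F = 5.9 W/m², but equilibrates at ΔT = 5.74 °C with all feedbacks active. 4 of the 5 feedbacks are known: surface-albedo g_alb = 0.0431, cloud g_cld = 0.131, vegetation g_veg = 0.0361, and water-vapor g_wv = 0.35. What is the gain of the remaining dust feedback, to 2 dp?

Amplification A = ΔT/ΔT₀ = 5.74/2.11 = 2.72.
Total gain g = 1 − 1/A = 1 − 1/2.72 = 0.6324.
Known gains sum to 0.0431 + 0.131 + 0.0361 + 0.35 = 0.5602.
g_dust = 0.6324 − 0.5602 = 0.07.

0.07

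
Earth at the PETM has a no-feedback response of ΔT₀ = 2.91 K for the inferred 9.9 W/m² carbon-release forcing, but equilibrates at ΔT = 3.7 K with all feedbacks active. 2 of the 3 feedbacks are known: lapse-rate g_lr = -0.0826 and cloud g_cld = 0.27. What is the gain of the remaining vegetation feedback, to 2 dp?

Amplification A = ΔT/ΔT₀ = 3.7/2.91 = 1.271.
Total gain g = 1 − 1/A = 1 − 1/1.271 = 0.2132.
Known gains sum to -0.0826 + 0.27 = 0.1874.
g_veg = 0.2132 − 0.1874 = 0.03.

0.03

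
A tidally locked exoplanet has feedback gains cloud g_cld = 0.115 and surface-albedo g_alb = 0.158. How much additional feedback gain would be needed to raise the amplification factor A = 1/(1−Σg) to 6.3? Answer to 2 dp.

Current total gain = 0.273.
Target gain for A = 6.3: g* = 1 − 1/6.3 = 0.8413.
Additional gain needed = 0.8413 − 0.273 = 0.57.

0.57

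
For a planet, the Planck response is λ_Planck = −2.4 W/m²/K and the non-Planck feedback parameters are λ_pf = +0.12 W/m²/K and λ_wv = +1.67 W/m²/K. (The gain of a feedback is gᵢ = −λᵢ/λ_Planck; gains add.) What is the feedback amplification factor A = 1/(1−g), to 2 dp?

Convert to gains: g_pf = 0.12/2.4 = 0.05; g_wv = 1.67/2.4 = 0.6958.
Total gain g = 0.7458.
A = 1/(1 − 0.7458) = 3.93.

3.93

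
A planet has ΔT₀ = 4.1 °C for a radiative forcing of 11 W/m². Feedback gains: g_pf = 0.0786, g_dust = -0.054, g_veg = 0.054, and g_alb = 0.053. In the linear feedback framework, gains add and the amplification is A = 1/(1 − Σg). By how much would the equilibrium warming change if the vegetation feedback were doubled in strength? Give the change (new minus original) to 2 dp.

Original: g = 0.1316, ΔT = 4.1/(1−0.1316) = 4.7213 °C.
With doubled vegetation: g' = 0.1856, ΔT' = 4.1/(1−0.1856) = 5.0344 °C.
Change = 5.0344 − 4.7213 = 0.31 °C.

0.31 °C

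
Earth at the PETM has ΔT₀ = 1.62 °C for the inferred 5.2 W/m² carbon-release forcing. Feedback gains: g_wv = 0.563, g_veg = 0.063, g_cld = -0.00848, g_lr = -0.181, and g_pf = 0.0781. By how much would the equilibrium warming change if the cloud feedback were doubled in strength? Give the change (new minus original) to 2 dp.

Original: g = 0.51462, ΔT = 1.62/(1−0.51462) = 3.3376 °C.
With doubled cloud: g' = 0.50614, ΔT' = 1.62/(1−0.50614) = 3.2803 °C.
Change = 3.2803 − 3.3376 = -0.06 °C.

-0.06 °C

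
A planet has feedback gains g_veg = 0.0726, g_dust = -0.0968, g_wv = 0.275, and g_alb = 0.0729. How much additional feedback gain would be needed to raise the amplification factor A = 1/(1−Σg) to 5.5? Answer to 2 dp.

Current total gain = 0.3237.
Target gain for A = 5.5: g* = 1 − 1/5.5 = 0.8182.
Additional gain needed = 0.8182 − 0.3237 = 0.49.

0.49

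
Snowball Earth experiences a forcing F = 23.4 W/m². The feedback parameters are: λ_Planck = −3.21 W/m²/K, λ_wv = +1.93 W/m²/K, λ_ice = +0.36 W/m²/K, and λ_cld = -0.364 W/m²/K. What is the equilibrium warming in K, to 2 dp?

18.22 K

Net feedback parameter λ = (−3.21) + (+1.93) + (+0.36) + (-0.364) = -1.284 W/m²/K.
ΔT = −F/λ = −23.4/(-1.284) = 18.22 K.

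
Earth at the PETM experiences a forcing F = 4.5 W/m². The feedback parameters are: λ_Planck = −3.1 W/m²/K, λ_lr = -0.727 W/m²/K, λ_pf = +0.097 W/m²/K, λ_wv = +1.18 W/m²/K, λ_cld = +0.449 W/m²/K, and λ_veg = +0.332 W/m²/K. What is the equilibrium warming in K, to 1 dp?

2.5 K

Net feedback parameter λ = (−3.1) + (-0.727) + (+0.097) + (+1.18) + (+0.449) + (+0.332) = -1.769 W/m²/K.
ΔT = −F/λ = −4.5/(-1.769) = 2.5 K.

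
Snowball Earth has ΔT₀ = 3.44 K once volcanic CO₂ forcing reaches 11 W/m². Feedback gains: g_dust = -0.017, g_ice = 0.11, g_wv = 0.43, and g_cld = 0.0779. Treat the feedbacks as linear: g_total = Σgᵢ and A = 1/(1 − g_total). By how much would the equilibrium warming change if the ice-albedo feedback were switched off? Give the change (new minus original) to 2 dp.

-1.86 K

Original: g = 0.6009, ΔT = 3.44/(1−0.6009) = 8.6194 K.
Without ice-albedo: g' = 0.4909, ΔT' = 3.44/(1−0.4909) = 6.7570 K.
Change = 6.7570 − 8.6194 = -1.86 K.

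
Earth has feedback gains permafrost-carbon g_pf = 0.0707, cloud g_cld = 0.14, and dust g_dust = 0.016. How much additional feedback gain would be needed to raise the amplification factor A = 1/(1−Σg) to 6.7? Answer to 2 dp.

Current total gain = 0.2267.
Target gain for A = 6.7: g* = 1 − 1/6.7 = 0.8507.
Additional gain needed = 0.8507 − 0.2267 = 0.62.

0.62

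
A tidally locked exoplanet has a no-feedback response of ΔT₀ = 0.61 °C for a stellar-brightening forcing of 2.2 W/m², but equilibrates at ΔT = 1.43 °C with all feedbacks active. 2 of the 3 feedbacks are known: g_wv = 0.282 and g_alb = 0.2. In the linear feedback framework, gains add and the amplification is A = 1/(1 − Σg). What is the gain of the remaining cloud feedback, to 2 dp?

0.09

Amplification A = ΔT/ΔT₀ = 1.43/0.61 = 2.344.
Total gain g = 1 − 1/A = 1 − 1/2.344 = 0.5734.
Known gains sum to 0.282 + 0.2 = 0.482.
g_cld = 0.5734 − 0.482 = 0.09.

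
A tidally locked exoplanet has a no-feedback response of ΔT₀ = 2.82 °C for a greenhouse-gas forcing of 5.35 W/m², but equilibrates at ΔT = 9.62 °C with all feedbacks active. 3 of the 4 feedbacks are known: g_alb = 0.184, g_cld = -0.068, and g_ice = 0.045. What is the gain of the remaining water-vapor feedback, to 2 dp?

0.55

Amplification A = ΔT/ΔT₀ = 9.62/2.82 = 3.411.
Total gain g = 1 − 1/A = 1 − 1/3.411 = 0.7068.
Known gains sum to 0.184 − 0.068 + 0.045 = 0.161.
g_wv = 0.7068 − 0.161 = 0.55.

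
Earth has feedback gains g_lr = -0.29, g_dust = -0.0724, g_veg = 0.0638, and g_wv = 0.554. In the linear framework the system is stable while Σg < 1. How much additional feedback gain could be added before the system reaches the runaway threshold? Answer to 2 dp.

Current total gain = -0.29 − 0.0724 + 0.0638 + 0.554 = 0.2554.
Margin to runaway = 1 − 0.2554 = 0.74.

0.74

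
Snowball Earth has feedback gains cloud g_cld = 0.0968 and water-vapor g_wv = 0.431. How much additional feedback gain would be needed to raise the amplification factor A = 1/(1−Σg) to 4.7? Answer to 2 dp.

Current total gain = 0.5278.
Target gain for A = 4.7: g* = 1 − 1/4.7 = 0.7872.
Additional gain needed = 0.7872 − 0.5278 = 0.26.

0.26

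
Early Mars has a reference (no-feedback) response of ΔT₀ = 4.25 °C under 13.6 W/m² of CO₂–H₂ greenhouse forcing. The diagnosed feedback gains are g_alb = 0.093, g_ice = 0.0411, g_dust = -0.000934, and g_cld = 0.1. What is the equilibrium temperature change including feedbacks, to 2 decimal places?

5.54 °C

Total gain g = 0.093 + 0.0411 − 0.000934 + 0.1 = 0.233166.
Amplification A = 1/(1 − 0.233166) = 1.304.
ΔT = 4.25 × 1.304 = 5.54 °C.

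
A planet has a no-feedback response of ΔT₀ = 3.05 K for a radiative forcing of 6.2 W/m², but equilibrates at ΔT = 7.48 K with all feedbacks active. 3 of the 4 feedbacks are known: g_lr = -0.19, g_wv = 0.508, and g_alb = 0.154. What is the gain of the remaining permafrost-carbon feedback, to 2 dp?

Amplification A = ΔT/ΔT₀ = 7.48/3.05 = 2.452.
Total gain g = 1 − 1/A = 1 − 1/2.452 = 0.5922.
Known gains sum to -0.19 + 0.508 + 0.154 = 0.472.
g_pf = 0.5922 − 0.472 = 0.12.

0.12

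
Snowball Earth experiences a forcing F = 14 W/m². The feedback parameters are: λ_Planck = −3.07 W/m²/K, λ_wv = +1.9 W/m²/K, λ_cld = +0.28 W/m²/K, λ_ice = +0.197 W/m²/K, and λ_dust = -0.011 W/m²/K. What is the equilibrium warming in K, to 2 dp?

Net feedback parameter λ = (−3.07) + (+1.9) + (+0.28) + (+0.197) + (-0.011) = -0.704 W/m²/K.
ΔT = −F/λ = −14/(-0.704) = 19.89 K.

19.89 K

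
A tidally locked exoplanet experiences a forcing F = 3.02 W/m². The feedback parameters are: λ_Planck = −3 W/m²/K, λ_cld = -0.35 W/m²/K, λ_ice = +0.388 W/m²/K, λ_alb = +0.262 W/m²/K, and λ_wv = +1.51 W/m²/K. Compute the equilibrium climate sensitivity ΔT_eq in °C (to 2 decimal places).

Net feedback parameter λ = (−3) + (-0.35) + (+0.388) + (+0.262) + (+1.51) = -1.19 W/m²/K.
ΔT = −F/λ = −3.02/(-1.19) = 2.54 °C.

2.54 °C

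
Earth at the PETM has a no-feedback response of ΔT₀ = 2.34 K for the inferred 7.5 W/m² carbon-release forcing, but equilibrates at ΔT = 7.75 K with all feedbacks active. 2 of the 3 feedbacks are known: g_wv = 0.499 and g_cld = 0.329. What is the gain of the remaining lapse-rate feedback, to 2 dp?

Amplification A = ΔT/ΔT₀ = 7.75/2.34 = 3.312.
Total gain g = 1 − 1/A = 1 − 1/3.312 = 0.6981.
Known gains sum to 0.499 + 0.329 = 0.828.
g_lr = 0.6981 − 0.828 = -0.13.

-0.13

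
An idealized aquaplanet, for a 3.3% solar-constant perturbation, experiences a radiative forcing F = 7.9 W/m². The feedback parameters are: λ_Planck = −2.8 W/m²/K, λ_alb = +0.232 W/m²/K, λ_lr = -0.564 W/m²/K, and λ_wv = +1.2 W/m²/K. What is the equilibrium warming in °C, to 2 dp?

4.09 °C

Net feedback parameter λ = (−2.8) + (+0.232) + (-0.564) + (+1.2) = -1.932 W/m²/K.
ΔT = −F/λ = −7.9/(-1.932) = 4.09 °C.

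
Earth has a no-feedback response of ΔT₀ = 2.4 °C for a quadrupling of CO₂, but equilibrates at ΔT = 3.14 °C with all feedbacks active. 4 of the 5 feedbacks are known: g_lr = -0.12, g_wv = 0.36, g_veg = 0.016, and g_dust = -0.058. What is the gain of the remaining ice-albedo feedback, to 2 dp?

Amplification A = ΔT/ΔT₀ = 3.14/2.4 = 1.308.
Total gain g = 1 − 1/A = 1 − 1/1.308 = 0.2355.
Known gains sum to -0.12 + 0.36 + 0.016 − 0.058 = 0.198.
g_ice = 0.2355 − 0.198 = 0.04.

0.04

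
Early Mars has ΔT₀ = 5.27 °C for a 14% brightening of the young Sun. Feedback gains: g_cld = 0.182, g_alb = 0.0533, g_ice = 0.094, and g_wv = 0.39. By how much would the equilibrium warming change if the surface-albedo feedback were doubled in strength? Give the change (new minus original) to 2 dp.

4.40 °C

Original: g = 0.7193, ΔT = 5.27/(1−0.7193) = 18.7745 °C.
With doubled surface-albedo: g' = 0.7726, ΔT' = 5.27/(1−0.7726) = 23.1750 °C.
Change = 23.1750 − 18.7745 = 4.40 °C.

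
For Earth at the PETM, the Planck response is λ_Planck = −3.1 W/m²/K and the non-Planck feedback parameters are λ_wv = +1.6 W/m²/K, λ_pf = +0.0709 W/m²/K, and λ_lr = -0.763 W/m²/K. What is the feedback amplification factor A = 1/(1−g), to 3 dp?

1.414

Convert to gains: g_wv = 1.6/3.1 = 0.5161; g_pf = 0.0709/3.1 = 0.02287; g_lr = -0.763/3.1 = -0.2461.
Total gain g = 0.29287.
A = 1/(1 − 0.29287) = 1.414.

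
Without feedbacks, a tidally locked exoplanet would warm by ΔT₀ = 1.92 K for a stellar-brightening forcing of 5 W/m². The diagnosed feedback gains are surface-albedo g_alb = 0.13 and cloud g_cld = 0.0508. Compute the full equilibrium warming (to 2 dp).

Total gain g = 0.13 + 0.0508 = 0.1808.
Amplification A = 1/(1 − 0.1808) = 1.221.
ΔT = 1.92 × 1.221 = 2.34 K.

2.34 K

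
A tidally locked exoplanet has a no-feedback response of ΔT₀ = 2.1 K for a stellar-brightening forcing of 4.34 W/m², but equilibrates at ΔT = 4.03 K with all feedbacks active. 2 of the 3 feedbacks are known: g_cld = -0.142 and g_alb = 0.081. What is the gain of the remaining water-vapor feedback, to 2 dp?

Amplification A = ΔT/ΔT₀ = 4.03/2.1 = 1.919.
Total gain g = 1 − 1/A = 1 − 1/1.919 = 0.4789.
Known gains sum to -0.142 + 0.081 = -0.061.
g_wv = 0.4789 + 0.061 = 0.54.

0.54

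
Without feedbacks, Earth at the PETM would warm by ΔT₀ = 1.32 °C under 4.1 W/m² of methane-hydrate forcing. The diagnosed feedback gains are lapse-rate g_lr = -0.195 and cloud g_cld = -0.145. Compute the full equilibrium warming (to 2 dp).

Total gain g = -0.195 − 0.145 = -0.34.
Amplification A = 1/(1 + 0.34) = 0.7463.
ΔT = 1.32 × 0.7463 = 0.99 °C.

0.99 °C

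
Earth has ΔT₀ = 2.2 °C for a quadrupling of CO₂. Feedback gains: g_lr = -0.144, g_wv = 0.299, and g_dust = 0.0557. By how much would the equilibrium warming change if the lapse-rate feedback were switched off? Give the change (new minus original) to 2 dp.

0.62 °C

Original: g = 0.2107, ΔT = 2.2/(1−0.2107) = 2.7873 °C.
Without lapse-rate: g' = 0.3547, ΔT' = 2.2/(1−0.3547) = 3.4093 °C.
Change = 3.4093 − 2.7873 = 0.62 °C.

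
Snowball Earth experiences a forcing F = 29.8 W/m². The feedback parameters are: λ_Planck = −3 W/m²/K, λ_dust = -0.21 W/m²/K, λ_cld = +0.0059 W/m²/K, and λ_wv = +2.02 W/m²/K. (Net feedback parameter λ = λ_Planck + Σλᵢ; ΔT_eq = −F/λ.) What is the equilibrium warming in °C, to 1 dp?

25.2 °C

Net feedback parameter λ = (−3) + (-0.21) + (+0.0059) + (+2.02) = -1.1841 W/m²/K.
ΔT = −F/λ = −29.8/(-1.1841) = 25.2 °C.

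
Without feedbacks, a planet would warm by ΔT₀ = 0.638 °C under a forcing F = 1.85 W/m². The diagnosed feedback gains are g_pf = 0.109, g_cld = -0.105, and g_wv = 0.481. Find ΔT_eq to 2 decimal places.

1.24 °C

Total gain g = 0.109 − 0.105 + 0.481 = 0.485.
Amplification A = 1/(1 − 0.485) = 1.942.
ΔT = 0.638 × 1.942 = 1.24 °C.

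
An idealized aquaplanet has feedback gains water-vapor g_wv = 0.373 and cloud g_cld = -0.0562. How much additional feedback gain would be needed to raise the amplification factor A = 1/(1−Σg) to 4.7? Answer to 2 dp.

0.47

Current total gain = 0.3168.
Target gain for A = 4.7: g* = 1 − 1/4.7 = 0.7872.
Additional gain needed = 0.7872 − 0.3168 = 0.47.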